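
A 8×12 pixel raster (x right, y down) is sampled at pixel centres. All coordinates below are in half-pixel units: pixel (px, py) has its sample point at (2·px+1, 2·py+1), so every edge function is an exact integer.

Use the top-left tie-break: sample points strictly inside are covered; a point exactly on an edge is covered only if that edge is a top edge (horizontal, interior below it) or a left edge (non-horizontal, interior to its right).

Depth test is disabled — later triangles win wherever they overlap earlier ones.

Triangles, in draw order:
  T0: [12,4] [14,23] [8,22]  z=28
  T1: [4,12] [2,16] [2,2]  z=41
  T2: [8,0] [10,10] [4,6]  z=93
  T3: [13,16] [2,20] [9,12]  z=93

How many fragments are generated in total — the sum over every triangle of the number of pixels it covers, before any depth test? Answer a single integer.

T0:
  2·area = 112
  edge (12, 4)→(14, 23): d=(2,19) right/bottom  bias=-1
  edge (14, 23)→(8, 22): d=(-6,-1) top-left  bias=+0
  edge (8, 22)→(12, 4): d=(4,-18) top-left  bias=+0
    (5,4)@(11, 9): e=[29,81,2] → █
    (6,4)@(13, 9): e=[-9,83,38] → ·
    (5,5)@(11, 11): e=[33,69,10] → █
    (6,5)@(13, 11): e=[-5,71,46] → ·
    (5,6)@(11, 13): e=[37,57,18] → █
    (6,6)@(13, 13): e=[-1,59,54] → ·
    (5,7)@(11, 15): e=[41,45,26] → █
    (6,7)@(13, 15): e=[3,47,62] → █
    (7,7)@(15, 15): e=[-35,49,98] → ·
    (5,8)@(11, 17): e=[45,33,34] → █
    (7,8)@(15, 17): e=[-31,37,106] → ·
    (4,9)@(9, 19): e=[87,19,6] → █
  covered (13 px):
    · · · · · · · ·
    · · · · · · · ·
    · · · · · · · ·
    · · · · · · · ·
    · · · · · █ · ·
    · · · · · █ · ·
    · · · · · █ · ·
    · · · · · █ █ ·
    · · · · · █ █ ·
    · · · · █ █ █ ·
    · · · · █ █ █ ·
    · · · · · · · ·
T1:
  2·area = 28
  edge (4, 12)→(2, 16): d=(-2,4) right/bottom  bias=-1
  edge (2, 16)→(2, 2): d=(0,-14) top-left  bias=+0
  edge (2, 2)→(4, 12): d=(2,10) right/bottom  bias=-1
    (1,3)@(3, 7): e=[14,14,0] → ·  [on edge]
    (1,4)@(3, 9): e=[10,14,4] → █
    (2,4)@(5, 9): e=[2,42,-16] → ·
    (1,5)@(3, 11): e=[6,14,8] → █
    (2,5)@(5, 11): e=[-2,42,-12] → ·
    (1,6)@(3, 13): e=[2,14,12] → █
    (2,6)@(5, 13): e=[-6,42,-8] → ·
    (1,7)@(3, 15): e=[-2,14,16] → ·
    (2,8)@(5, 17): e=[-14,42,0] → ·  [on edge]
  covered (3 px):
    · · · · · · · ·
    · · · · · · · ·
    · · · · · · · ·
    · · · · · · · ·
    · █ · · · · · ·
    · █ · · · · · ·
    · █ · · · · · ·
    · · · · · · · ·
    · · · · · · · ·
    · · · · · · · ·
    · · · · · · · ·
    · · · · · · · ·
T2:
  2·area = 52
  edge (8, 0)→(10, 10): d=(2,10) right/bottom  bias=-1
  edge (10, 10)→(4, 6): d=(-6,-4) top-left  bias=+0
  edge (4, 6)→(8, 0): d=(4,-6) top-left  bias=+0
    (3,1)@(7, 3): e=[16,30,6] → █
    (4,1)@(9, 3): e=[-4,38,18] → ·
    (2,2)@(5, 5): e=[40,10,2] → █
    (4,2)@(9, 5): e=[0,26,26] → ·  [on edge]
    (2,3)@(5, 7): e=[44,-2,10] → ·
    (3,3)@(7, 7): e=[24,6,22] → █
    (4,3)@(9, 7): e=[4,14,34] → █
    (5,3)@(11, 7): e=[-16,22,46] → ·
    (3,4)@(7, 9): e=[28,-6,30] → ·
    (4,4)@(9, 9): e=[8,2,42] → █
    (5,4)@(11, 9): e=[-12,10,54] → ·
    (4,5)@(9, 11): e=[12,-10,50] → ·
    (5,7)@(11, 15): e=[0,-26,78] → ·  [on edge]
  covered (6 px):
    · · · · · · · ·
    · · · █ · · · ·
    · · █ █ · · · ·
    · · · █ █ · · ·
    · · · · █ · · ·
    · · · · · · · ·
    · · · · · · · ·
    · · · · · · · ·
    · · · · · · · ·
    · · · · · · · ·
    · · · · · · · ·
    · · · · · · · ·
T3:
  2·area = 60
  edge (13, 16)→(2, 20): d=(-11,4) right/bottom  bias=-1
  edge (2, 20)→(9, 12): d=(7,-8) top-left  bias=+0
  edge (9, 12)→(13, 16): d=(4,4) right/bottom  bias=-1
    (4,6)@(9, 13): e=[49,7,4] → █
    (5,6)@(11, 13): e=[41,23,-4] → ·
    (3,7)@(7, 15): e=[35,5,20] → █
    (5,7)@(11, 15): e=[19,37,4] → █
    (6,7)@(13, 15): e=[11,53,-4] → ·
    (2,8)@(5, 17): e=[21,3,36] → █
    (5,8)@(11, 17): e=[-3,51,12] → ·
    (1,9)@(3, 19): e=[7,1,52] → █
    (2,9)@(5, 19): e=[-1,17,44] → ·
    (3,9)@(7, 19): e=[-9,33,36] → ·
    (4,9)@(9, 19): e=[-17,49,28] → ·
    (1,10)@(3, 21): e=[-15,15,60] → ·
  covered (8 px):
    · · · · · · · ·
    · · · · · · · ·
    · · · · · · · ·
    · · · · · · · ·
    · · · · · · · ·
    · · · · · · · ·
    · · · · █ · · ·
    · · · █ █ █ · ·
    · · █ █ █ · · ·
    · █ · · · · · ·
    · · · · · · · ·
    · · · · · · · ·

Result: 30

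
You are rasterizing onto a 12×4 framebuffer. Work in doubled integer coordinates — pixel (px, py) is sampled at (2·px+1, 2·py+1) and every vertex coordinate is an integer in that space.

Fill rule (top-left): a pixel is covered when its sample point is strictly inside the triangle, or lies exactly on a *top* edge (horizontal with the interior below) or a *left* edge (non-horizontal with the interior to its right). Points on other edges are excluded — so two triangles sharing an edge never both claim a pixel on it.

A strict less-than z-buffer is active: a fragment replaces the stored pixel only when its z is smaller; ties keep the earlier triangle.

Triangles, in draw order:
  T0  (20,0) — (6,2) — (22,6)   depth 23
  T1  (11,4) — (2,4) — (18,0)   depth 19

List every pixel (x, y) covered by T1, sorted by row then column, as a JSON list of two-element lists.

T0:
  2·area = 88  (B↔C swapped to make it positive)
  edge (20, 0)→(22, 6): d=(2,6) right/bottom  bias=-1
  edge (22, 6)→(6, 2): d=(-16,-4) top-left  bias=+0
  edge (6, 2)→(20, 0): d=(14,-2) top-left  bias=+0
    (6,0)@(13, 1): e=[44,44,0] → █  [on edge]
    (7,0)@(15, 1): e=[32,52,4] → █
    (8,0)@(17, 1): e=[20,60,8] → █
    (9,0)@(19, 1): e=[8,68,12] → █
    (10,0)@(21, 1): e=[-4,76,16] → ·
    (5,1)@(11, 3): e=[60,4,24] → █
    (10,1)@(21, 3): e=[0,44,44] → ·  [on edge]
    (5,2)@(11, 5): e=[64,-28,52] → ·
    (6,2)@(13, 5): e=[52,-20,56] → ·
    (7,2)@(15, 5): e=[40,-12,60] → ·
    (8,2)@(17, 5): e=[28,-4,64] → ·
    (9,2)@(19, 5): e=[16,4,68] → █
  covered (11 px):
    · · · · · · █ █ █ █ · ·
    · · · · · █ █ █ █ █ · ·
    · · · · · · · · · █ █ ·
    · · · · · · · · · · · ·
T1:
  2·area = 36
  edge (11, 4)→(2, 4): d=(-9,0) right/bottom  bias=-1
  edge (2, 4)→(18, 0): d=(16,-4) top-left  bias=+0
  edge (18, 0)→(11, 4): d=(-7,4) right/bottom  bias=-1
    (7,0)@(15, 1): e=[27,4,5] → █
    (8,0)@(17, 1): e=[27,12,-3] → ·
    (3,1)@(7, 3): e=[9,4,23] → █
    (4,1)@(9, 3): e=[9,12,15] → █
    (5,1)@(11, 3): e=[9,20,7] → █
    (6,1)@(13, 3): e=[9,28,-1] → ·
    (7,1)@(15, 3): e=[9,36,-9] → ·
    (3,2)@(7, 5): e=[-9,36,9] → ·
    (4,2)@(9, 5): e=[-9,44,1] → ·
    (5,2)@(11, 5): e=[-9,52,-7] → ·
  covered (4 px):
    · · · · · · · █ · · · ·
    · · · █ █ █ · · · · · ·
    · · · · · · · · · · · ·
    · · · · · · · · · · · ·

Final: [[7,0],[3,1],[4,1],[5,1]]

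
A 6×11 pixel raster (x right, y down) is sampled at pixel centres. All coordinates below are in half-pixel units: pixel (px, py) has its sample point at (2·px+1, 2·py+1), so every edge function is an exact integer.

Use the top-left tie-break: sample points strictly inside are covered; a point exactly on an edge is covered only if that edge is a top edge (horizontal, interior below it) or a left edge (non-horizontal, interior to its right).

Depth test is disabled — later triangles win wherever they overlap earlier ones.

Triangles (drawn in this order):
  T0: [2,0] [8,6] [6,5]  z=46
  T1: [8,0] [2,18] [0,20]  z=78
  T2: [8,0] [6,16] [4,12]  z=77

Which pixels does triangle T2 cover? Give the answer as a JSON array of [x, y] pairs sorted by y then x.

T0:
  2·area = 6
  edge (2, 0)→(8, 6): d=(6,6) right/bottom  bias=-1
  edge (8, 6)→(6, 5): d=(-2,-1) top-left  bias=+0
  edge (6, 5)→(2, 0): d=(-4,-5) top-left  bias=+0
    (1,0)@(3, 1): e=[0,5,1] → .  [on edge]
    (2,1)@(5, 3): e=[0,3,3] → .  [on edge]
    (3,2)@(7, 5): e=[0,1,5] → .  [on edge]
    (4,3)@(9, 7): e=[0,-1,7] → .  [on edge]
    (5,4)@(11, 9): e=[0,-3,9] → .  [on edge]
  covered (0 px):
    . . . . . .
    . . . . . .
    . . . . . .
    . . . . . .
    . . . . . .
    . . . . . .
    . . . . . .
    . . . . . .
    . . . . . .
    . . . . . .
    . . . . . .
T1:
  2·area = 24
  edge (8, 0)→(2, 18): d=(-6,18) right/bottom  bias=-1
  edge (2, 18)→(0, 20): d=(-2,2) right/bottom  bias=-1
  edge (0, 20)→(8, 0): d=(8,-20) top-left  bias=+0
    (3,1)@(7, 3): e=[0,20,4] → .  [on edge]
    (2,4)@(5, 9): e=[0,12,12] → .  [on edge]
    (5,4)@(11, 9): e=[-108,0,132] → .  [on edge]
    (4,5)@(9, 11): e=[-84,0,108] → .  [on edge]
    (1,6)@(3, 13): e=[12,8,4] → X
    (2,6)@(5, 13): e=[-24,4,44] → .
    (3,6)@(7, 13): e=[-60,0,84] → .  [on edge]
    (1,7)@(3, 15): e=[0,4,20] → .  [on edge]
    (2,7)@(5, 15): e=[-36,0,60] → .  [on edge]
    (1,8)@(3, 17): e=[-12,0,36] → .  [on edge]
    (0,9)@(1, 19): e=[12,0,12] → .  [on edge]
    (0,10)@(1, 21): e=[0,-4,28] → .  [on edge]
  covered (1 px):
    . . . . . .
    . . . . . .
    . . . . . .
    . . . . . .
    . . . . . .
    . . . . . .
    . X . . . .
    . . . . . .
    . . . . . .
    . . . . . .
    . . . . . .
T2:
  2·area = 40
  edge (8, 0)→(6, 16): d=(-2,16) right/bottom  bias=-1
  edge (6, 16)→(4, 12): d=(-2,-4) top-left  bias=+0
  edge (4, 12)→(8, 0): d=(4,-12) top-left  bias=+0
    (3,1)@(7, 3): e=[10,30,0] → X  [on edge]
    (4,1)@(9, 3): e=[-22,38,24] → .
    (3,2)@(7, 5): e=[6,26,8] → X
    (4,2)@(9, 5): e=[-26,34,32] → .
    (3,3)@(7, 7): e=[2,22,16] → X
    (4,3)@(9, 7): e=[-30,30,40] → .
    (2,4)@(5, 9): e=[30,10,0] → X  [on edge]
    (3,4)@(7, 9): e=[-2,18,24] → .
    (2,5)@(5, 11): e=[26,6,8] → X
    (3,5)@(7, 11): e=[-6,14,32] → .
    (2,6)@(5, 13): e=[22,2,16] → X
    (3,6)@(7, 13): e=[-10,10,40] → .
    (1,7)@(3, 15): e=[50,-10,0] → .  [on edge]
    (0,10)@(1, 21): e=[70,-30,0] → .  [on edge]
  covered (6 px):
    . . . . . .
    . . . X . .
    . . . X . .
    . . . X . .
    . . X . . .
    . . X . . .
    . . X . . .
    . . . . . .
    . . . . . .
    . . . . . .
    . . . . . .

Final: [[3,1],[3,2],[3,3],[2,4],[2,5],[2,6]]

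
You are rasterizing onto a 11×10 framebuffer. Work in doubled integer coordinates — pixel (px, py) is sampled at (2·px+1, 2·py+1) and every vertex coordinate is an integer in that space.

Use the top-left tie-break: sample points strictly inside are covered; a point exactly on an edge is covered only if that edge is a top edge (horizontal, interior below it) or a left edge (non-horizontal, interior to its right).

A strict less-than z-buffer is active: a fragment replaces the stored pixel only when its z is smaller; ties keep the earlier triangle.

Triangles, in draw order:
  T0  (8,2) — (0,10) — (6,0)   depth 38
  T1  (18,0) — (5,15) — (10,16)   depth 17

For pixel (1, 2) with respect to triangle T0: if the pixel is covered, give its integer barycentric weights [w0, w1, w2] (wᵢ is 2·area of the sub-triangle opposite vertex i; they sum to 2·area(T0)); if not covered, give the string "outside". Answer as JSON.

T0:
  2·area = 32
  edge (8, 2)→(0, 10): d=(-8,8) right/bottom  bias=-1
  edge (0, 10)→(6, 0): d=(6,-10) top-left  bias=+0
  edge (6, 0)→(8, 2): d=(2,2) right/bottom  bias=-1
    (3,0)@(7, 1): e=[16,16,0] → ·  [on edge]
    (4,0)@(9, 1): e=[0,36,-4] → ·  [on edge]
    (2,1)@(5, 3): e=[16,8,8] → █
    (3,1)@(7, 3): e=[0,28,4] → ·  [on edge]
    (4,1)@(9, 3): e=[-16,48,0] → ·  [on edge]
    (1,2)@(3, 5): e=[16,0,16] → █  [on edge]
    (2,2)@(5, 5): e=[0,20,12] → ·  [on edge]
    (5,2)@(11, 5): e=[-48,80,0] → ·  [on edge]
    (1,3)@(3, 7): e=[0,12,20] → ·  [on edge]
    (6,3)@(13, 7): e=[-80,112,0] → ·  [on edge]
    (0,4)@(1, 9): e=[0,4,28] → ·  [on edge]
    (7,4)@(15, 9): e=[-112,144,0] → ·  [on edge]
    (8,5)@(17, 11): e=[-144,176,0] → ·  [on edge]
    (9,6)@(19, 13): e=[-176,208,0] → ·  [on edge]
    (10,7)@(21, 15): e=[-208,240,0] → ·  [on edge]
  covered (2 px):
    · · · · · · · · · · ·
    · · █ · · · · · · · ·
    · █ · · · · · · · · ·
    · · · · · · · · · · ·
    · · · · · · · · · · ·
    · · · · · · · · · · ·
    · · · · · · · · · · ·
    · · · · · · · · · · ·
    · · · · · · · · · · ·
    · · · · · · · · · · ·
T1:
  2·area = 88  (B↔C swapped to make it positive)
  edge (18, 0)→(10, 16): d=(-8,16) right/bottom  bias=-1
  edge (10, 16)→(5, 15): d=(-5,-1) top-left  bias=+0
  edge (5, 15)→(18, 0): d=(13,-15) top-left  bias=+0
    (7,2)@(15, 5): e=[8,60,20] → █
    (8,2)@(17, 5): e=[-24,62,50] → ·
    (6,3)@(13, 7): e=[24,48,16] → █
    (7,3)@(15, 7): e=[-8,50,46] → ·
    (5,4)@(11, 9): e=[40,36,12] → █
    (7,4)@(15, 9): e=[-24,40,72] → ·
    (4,5)@(9, 11): e=[56,24,8] → █
    (6,5)@(13, 11): e=[-8,28,68] → ·
    (3,6)@(7, 13): e=[72,12,4] → █
    (6,6)@(13, 13): e=[-24,18,94] → ·
    (2,7)@(5, 15): e=[88,0,0] → █  [on edge]
    (5,7)@(11, 15): e=[-8,6,90] → ·
    (7,8)@(15, 17): e=[-88,0,176] → ·  [on edge]
  covered (12 px):
    · · · · · · · · · · ·
    · · · · · · · · · · ·
    · · · · · · · █ · · ·
    · · · · · · █ · · · ·
    · · · · · █ █ · · · ·
    · · · · █ █ · · · · ·
    · · · █ █ █ · · · · ·
    · · █ █ █ · · · · · ·
    · · · · · · · · · · ·
    · · · · · · · · · · ·

Final: [0,16,16]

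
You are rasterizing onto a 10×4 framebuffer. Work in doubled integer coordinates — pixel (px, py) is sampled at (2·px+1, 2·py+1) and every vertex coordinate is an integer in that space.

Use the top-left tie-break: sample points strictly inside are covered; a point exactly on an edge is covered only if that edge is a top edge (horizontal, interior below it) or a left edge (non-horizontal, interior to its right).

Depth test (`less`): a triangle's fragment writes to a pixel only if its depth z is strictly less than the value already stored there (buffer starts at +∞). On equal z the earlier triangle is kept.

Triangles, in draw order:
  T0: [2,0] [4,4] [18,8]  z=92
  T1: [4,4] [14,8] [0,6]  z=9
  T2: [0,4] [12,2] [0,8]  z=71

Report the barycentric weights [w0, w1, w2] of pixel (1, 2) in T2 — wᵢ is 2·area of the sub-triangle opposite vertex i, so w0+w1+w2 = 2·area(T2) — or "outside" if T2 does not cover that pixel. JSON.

T0:
  2·area = 48  (B↔C swapped to make it positive)
  edge (2, 0)→(18, 8): d=(16,8) right/bottom  bias=-1
  edge (18, 8)→(4, 4): d=(-14,-4) top-left  bias=+0
  edge (4, 4)→(2, 0): d=(-2,-4) top-left  bias=+0
    (1,0)@(3, 1): e=[8,38,2] → █
    (2,0)@(5, 1): e=[-8,46,10] → ·
    (1,1)@(3, 3): e=[40,10,-2] → ·
    (2,1)@(5, 3): e=[24,18,6] → █
    (3,1)@(7, 3): e=[8,26,14] → █
    (4,1)@(9, 3): e=[-8,34,22] → ·
    (2,2)@(5, 5): e=[56,-10,2] → ·
    (3,2)@(7, 5): e=[40,-2,10] → ·
    (4,2)@(9, 5): e=[24,6,18] → █
    (5,2)@(11, 5): e=[8,14,26] → █
    (6,2)@(13, 5): e=[-8,22,34] → ·
    (4,3)@(9, 7): e=[56,-22,14] → ·
  covered (6 px):
    · █ · · · · · · · ·
    · · █ █ · · · · · ·
    · · · · █ █ · · · ·
    · · · · · · · █ · ·
T1:
  2·area = 36
  edge (4, 4)→(14, 8): d=(10,4) right/bottom  bias=-1
  edge (14, 8)→(0, 6): d=(-14,-2) top-left  bias=+0
  edge (0, 6)→(4, 4): d=(4,-2) top-left  bias=+0
    (1,2)@(3, 5): e=[14,20,2] → █
    (2,2)@(5, 5): e=[6,24,6] → █
    (3,2)@(7, 5): e=[-2,28,10] → ·
    (1,3)@(3, 7): e=[34,-8,10] → ·
    (2,3)@(5, 7): e=[26,-4,14] → ·
    (3,3)@(7, 7): e=[18,0,18] → █  [on edge]
    (4,3)@(9, 7): e=[10,4,22] → █
    (5,3)@(11, 7): e=[2,8,26] → █
    (6,3)@(13, 7): e=[-6,12,30] → ·
  covered (5 px):
    · · · · · · · · · ·
    · · · · · · · · · ·
    · █ █ · · · · · · ·
    · · · █ █ █ · · · ·
T2:
  2·area = 48
  edge (0, 4)→(12, 2): d=(12,-2) top-left  bias=+0
  edge (12, 2)→(0, 8): d=(-12,6) right/bottom  bias=-1
  edge (0, 8)→(0, 4): d=(0,-4) top-left  bias=+0
    (3,1)@(7, 3): e=[2,18,28] → █
    (4,1)@(9, 3): e=[6,6,36] → █
    (5,1)@(11, 3): e=[10,-6,44] → ·
    (0,2)@(1, 5): e=[14,30,4] → █
    (1,2)@(3, 5): e=[18,18,12] → █
    (2,2)@(5, 5): e=[22,6,20] → █
    (3,2)@(7, 5): e=[26,-6,28] → ·
    (4,2)@(9, 5): e=[30,-18,36] → ·
    (0,3)@(1, 7): e=[38,6,4] → █
    (1,3)@(3, 7): e=[42,-6,12] → ·
    (2,3)@(5, 7): e=[46,-18,20] → ·
  covered (6 px):
    · · · · · · · · · ·
    · · · █ █ · · · · ·
    █ █ █ · · · · · · ·
    █ · · · · · · · · ·

Result: [18,12,18]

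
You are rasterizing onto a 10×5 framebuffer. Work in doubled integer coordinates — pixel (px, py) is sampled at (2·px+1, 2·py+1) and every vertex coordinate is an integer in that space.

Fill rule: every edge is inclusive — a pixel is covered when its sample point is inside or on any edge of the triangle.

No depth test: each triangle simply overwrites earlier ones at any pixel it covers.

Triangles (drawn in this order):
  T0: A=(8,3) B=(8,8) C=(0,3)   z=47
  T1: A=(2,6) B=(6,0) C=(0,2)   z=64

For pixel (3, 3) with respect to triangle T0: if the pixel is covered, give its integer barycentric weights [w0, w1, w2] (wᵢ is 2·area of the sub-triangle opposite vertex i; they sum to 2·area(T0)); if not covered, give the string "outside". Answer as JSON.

T0:
  2·area = 40
  edge (8, 3)→(8, 8): d=(0,5) inclusive
  edge (8, 8)→(0, 3): d=(-8,-5) inclusive
  edge (0, 3)→(8, 3): d=(8,0) inclusive
    (0,1)@(1, 3): e=[35,5,0] → █  [on edge]
    (1,1)@(3, 3): e=[25,15,0] → █  [on edge]
    (2,1)@(5, 3): e=[15,25,0] → █  [on edge]
    (3,1)@(7, 3): e=[5,35,0] → █  [on edge]
    (4,1)@(9, 3): e=[-5,45,0] → ·  [on edge]
    (5,1)@(11, 3): e=[-15,55,0] → ·  [on edge]
    (6,1)@(13, 3): e=[-25,65,0] → ·  [on edge]
    (7,1)@(15, 3): e=[-35,75,0] → ·  [on edge]
    (8,1)@(17, 3): e=[-45,85,0] → ·  [on edge]
    (9,1)@(19, 3): e=[-55,95,0] → ·  [on edge]
    (0,2)@(1, 5): e=[35,-11,16] → ·
    (1,2)@(3, 5): e=[25,-1,16] → ·
  covered (7 px):
    · · · · · · · · · ·
    █ █ █ █ · · · · · ·
    · · █ █ · · · · · ·
    · · · █ · · · · · ·
    · · · · · · · · · ·
T1:
  2·area = 28  (B↔C swapped to make it positive)
  edge (2, 6)→(0, 2): d=(-2,-4) inclusive
  edge (0, 2)→(6, 0): d=(6,-2) inclusive
  edge (6, 0)→(2, 6): d=(-4,6) inclusive
    (1,0)@(3, 1): e=[14,0,14] → █  [on edge]
    (2,0)@(5, 1): e=[22,4,2] → █
    (3,0)@(7, 1): e=[30,8,-10] → ·
    (0,1)@(1, 3): e=[2,8,18] → █
    (2,1)@(5, 3): e=[18,16,-6] → ·
    (0,2)@(1, 5): e=[-2,20,10] → ·
    (1,2)@(3, 5): e=[6,24,-2] → ·
  covered (4 px):
    · █ █ · · · · · · ·
    █ █ · · · · · · · ·
    · · · · · · · · · ·
    · · · · · · · · · ·
    · · · · · · · · · ·

Final: [3,32,5]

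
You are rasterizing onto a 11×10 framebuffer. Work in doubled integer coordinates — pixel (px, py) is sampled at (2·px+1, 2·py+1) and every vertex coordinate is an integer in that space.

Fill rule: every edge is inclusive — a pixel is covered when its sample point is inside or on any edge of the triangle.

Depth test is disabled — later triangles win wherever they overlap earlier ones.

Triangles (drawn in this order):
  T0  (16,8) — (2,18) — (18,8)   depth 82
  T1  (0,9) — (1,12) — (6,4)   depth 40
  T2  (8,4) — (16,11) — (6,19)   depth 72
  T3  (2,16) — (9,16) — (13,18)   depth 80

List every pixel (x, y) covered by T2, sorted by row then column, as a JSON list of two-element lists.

T0:
  2·area = 20  (B↔C swapped to make it positive)
  edge (16, 8)→(18, 8): d=(2,0) inclusive
  edge (18, 8)→(2, 18): d=(-16,10) inclusive
  edge (2, 18)→(16, 8): d=(14,-10) inclusive
    (7,4)@(15, 9): e=[2,14,4] → X
    (8,4)@(17, 9): e=[2,-6,24] → .
    (6,5)@(13, 11): e=[6,2,12] → X
    (7,5)@(15, 11): e=[6,-18,32] → .
    (4,6)@(9, 13): e=[10,10,0] → X  [on edge]
    (5,6)@(11, 13): e=[10,-10,20] → .
    (6,6)@(13, 13): e=[10,-30,40] → .
    (4,7)@(9, 15): e=[14,-22,28] → .
  covered (3 px):
    . . . . . . . . . . .
    . . . . . . . . . . .
    . . . . . . . . . . .
    . . . . . . . . . . .
    . . . . . . . X . . .
    . . . . . . X . . . .
    . . . . X . . . . . .
    . . . . . . . . . . .
    . . . . . . . . . . .
    . . . . . . . . . . .
T1:
  2·area = 23  (B↔C swapped to make it positive)
  edge (0, 9)→(6, 4): d=(6,-5) inclusive
  edge (6, 4)→(1, 12): d=(-5,8) inclusive
  edge (1, 12)→(0, 9): d=(-1,-3) inclusive
    (2,2)@(5, 5): e=[1,3,19] → X
    (3,2)@(7, 5): e=[11,-13,25] → .
    (1,3)@(3, 7): e=[3,9,11] → X
    (2,3)@(5, 7): e=[13,-7,17] → .
    (0,4)@(1, 9): e=[5,15,3] → X
    (1,4)@(3, 9): e=[15,-1,9] → .
    (0,5)@(1, 11): e=[17,5,1] → X
    (1,5)@(3, 11): e=[27,-11,7] → .
    (0,6)@(1, 13): e=[29,-5,-1] → .
  covered (4 px):
    . . . . . . . . . . .
    . . . . . . . . . . .
    . . X . . . . . . . .
    . X . . . . . . . . .
    X . . . . . . . . . .
    X . . . . . . . . . .
    . . . . . . . . . . .
    . . . . . . . . . . .
    . . . . . . . . . . .
    . . . . . . . . . . .
T2:
  2·area = 134
  edge (8, 4)→(16, 11): d=(8,7) inclusive
  edge (16, 11)→(6, 19): d=(-10,8) inclusive
  edge (6, 19)→(8, 4): d=(2,-15) inclusive
    (4,2)@(9, 5): e=[1,116,17] → X
    (5,2)@(11, 5): e=[-13,100,47] → .
    (4,3)@(9, 7): e=[17,96,21] → X
    (5,3)@(11, 7): e=[3,80,51] → X
    (6,3)@(13, 7): e=[-11,64,81] → .
    (10,3)@(21, 7): e=[-67,0,201] → .  [on edge]
    (4,4)@(9, 9): e=[33,76,25] → X
    (6,4)@(13, 9): e=[5,44,85] → X
    (7,4)@(15, 9): e=[-9,28,115] → .
    (4,5)@(9, 11): e=[49,56,29] → X
    (7,5)@(15, 11): e=[7,8,119] → X
    (8,5)@(17, 11): e=[-7,-8,149] → .
    (5,7)@(11, 15): e=[67,0,67] → X  [on edge]
  covered (18 px):
    . . . . . . . . . . .
    . . . . . . . . . . .
    . . . . X . . . . . .
    . . . . X X . . . . .
    . . . . X X X . . . .
    . . . . X X X X . . .
    . . . X X X X . . . .
    . . . X X X . . . . .
    . . . X . . . . . . .
    . . . . . . . . . . .
T3:
  2·area = 14
  edge (2, 16)→(9, 16): d=(7,0) inclusive
  edge (9, 16)→(13, 18): d=(4,2) inclusive
  edge (13, 18)→(2, 16): d=(-11,-2) inclusive
    (1,6)@(3, 13): e=[-21,0,35] → .  [on edge]
    (3,7)@(7, 15): e=[-7,0,21] → .  [on edge]
    (4,8)@(9, 17): e=[7,4,3] → X
    (5,8)@(11, 17): e=[7,0,7] → X  [on edge]
    (6,8)@(13, 17): e=[7,-4,11] → .
    (4,9)@(9, 19): e=[21,12,-19] → .
    (5,9)@(11, 19): e=[21,8,-15] → .
    (7,9)@(15, 19): e=[21,0,-7] → .  [on edge]
  covered (2 px):
    . . . . . . . . . . .
    . . . . . . . . . . .
    . . . . . . . . . . .
    . . . . . . . . . . .
    . . . . . . . . . . .
    . . . . . . . . . . .
    . . . . . . . . . . .
    . . . . . . . . . . .
    . . . . X X . . . . .
    . . . . . . . . . . .

Result: [[4,2],[4,3],[5,3],[4,4],[5,4],[6,4],[4,5],[5,5],[6,5],[7,5],[3,6],[4,6],[5,6],[6,6],[3,7],[4,7],[5,7],[3,8]]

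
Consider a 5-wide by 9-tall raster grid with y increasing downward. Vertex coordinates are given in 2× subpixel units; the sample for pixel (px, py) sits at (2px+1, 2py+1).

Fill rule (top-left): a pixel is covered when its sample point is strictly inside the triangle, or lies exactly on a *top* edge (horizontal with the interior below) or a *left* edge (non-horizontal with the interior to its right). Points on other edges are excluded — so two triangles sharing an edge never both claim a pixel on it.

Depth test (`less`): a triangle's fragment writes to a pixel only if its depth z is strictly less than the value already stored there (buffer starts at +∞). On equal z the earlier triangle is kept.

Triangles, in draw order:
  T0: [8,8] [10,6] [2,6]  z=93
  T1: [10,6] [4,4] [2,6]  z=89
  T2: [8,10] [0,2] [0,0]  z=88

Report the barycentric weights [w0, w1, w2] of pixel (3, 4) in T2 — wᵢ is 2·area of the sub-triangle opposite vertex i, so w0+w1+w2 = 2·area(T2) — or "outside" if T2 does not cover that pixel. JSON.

T0:
  2·area = 16  (B↔C swapped to make it positive)
  edge (8, 8)→(2, 6): d=(-6,-2) top-left  bias=+0
  edge (2, 6)→(10, 6): d=(8,0) top-left  bias=+0
  edge (10, 6)→(8, 8): d=(-2,2) right/bottom  bias=-1
    (2,3)@(5, 7): e=[0,8,8] → #  [on edge]
    (3,3)@(7, 7): e=[4,8,4] → #
    (4,3)@(9, 7): e=[8,8,0] → ·  [on edge]
    (2,4)@(5, 9): e=[-12,24,4] → ·
    (3,4)@(7, 9): e=[-8,24,0] → ·  [on edge]
    (2,5)@(5, 11): e=[-24,40,0] → ·  [on edge]
    (1,6)@(3, 13): e=[-40,56,0] → ·  [on edge]
    (0,7)@(1, 15): e=[-56,72,0] → ·  [on edge]
  covered (2 px):
    · · · · ·
    · · · · ·
    · · · · ·
    · · # # ·
    · · · · ·
    · · · · ·
    · · · · ·
    · · · · ·
    · · · · ·
T1:
  2·area = 16  (B↔C swapped to make it positive)
  edge (10, 6)→(2, 6): d=(-8,0) right/bottom  bias=-1
  edge (2, 6)→(4, 4): d=(2,-2) top-left  bias=+0
  edge (4, 4)→(10, 6): d=(6,2) right/bottom  bias=-1
    (3,0)@(7, 1): e=[40,0,-24] → ·  [on edge]
    (0,1)@(1, 3): e=[24,-8,0] → ·  [on edge]
    (2,1)@(5, 3): e=[24,0,-8] → ·  [on edge]
    (1,2)@(3, 5): e=[8,0,8] → #  [on edge]
    (2,2)@(5, 5): e=[8,4,4] → #
    (3,2)@(7, 5): e=[8,8,0] → ·  [on edge]
    (0,3)@(1, 7): e=[-8,0,24] → ·  [on edge]
    (1,3)@(3, 7): e=[-8,4,20] → ·
    (2,3)@(5, 7): e=[-8,8,16] → ·
  covered (2 px):
    · · · · ·
    · · · · ·
    · # # · ·
    · · · · ·
    · · · · ·
    · · · · ·
    · · · · ·
    · · · · ·
    · · · · ·
T2:
  2·area = 16
  edge (8, 10)→(0, 2): d=(-8,-8) top-left  bias=+0
  edge (0, 2)→(0, 0): d=(0,-2) top-left  bias=+0
  edge (0, 0)→(8, 10): d=(8,10) right/bottom  bias=-1
    (0,1)@(1, 3): e=[0,2,14] → #  [on edge]
    (1,1)@(3, 3): e=[16,6,-6] → ·
    (0,2)@(1, 5): e=[-16,2,30] → ·
    (1,2)@(3, 5): e=[0,6,10] → #  [on edge]
    (2,2)@(5, 5): e=[16,10,-10] → ·
    (1,3)@(3, 7): e=[-16,6,26] → ·
    (2,3)@(5, 7): e=[0,10,6] → #  [on edge]
    (3,3)@(7, 7): e=[16,14,-14] → ·
    (2,4)@(5, 9): e=[-16,10,22] → ·
    (3,4)@(7, 9): e=[0,14,2] → #  [on edge]
    (4,4)@(9, 9): e=[16,18,-18] → ·
    (3,5)@(7, 11): e=[-16,14,18] → ·
    (4,5)@(9, 11): e=[0,18,-2] → ·  [on edge]
  covered (4 px):
    · · · · ·
    # · · · ·
    · # · · ·
    · · # · ·
    · · · # ·
    · · · · ·
    · · · · ·
    · · · · ·
    · · · · ·

Result: [14,2,0]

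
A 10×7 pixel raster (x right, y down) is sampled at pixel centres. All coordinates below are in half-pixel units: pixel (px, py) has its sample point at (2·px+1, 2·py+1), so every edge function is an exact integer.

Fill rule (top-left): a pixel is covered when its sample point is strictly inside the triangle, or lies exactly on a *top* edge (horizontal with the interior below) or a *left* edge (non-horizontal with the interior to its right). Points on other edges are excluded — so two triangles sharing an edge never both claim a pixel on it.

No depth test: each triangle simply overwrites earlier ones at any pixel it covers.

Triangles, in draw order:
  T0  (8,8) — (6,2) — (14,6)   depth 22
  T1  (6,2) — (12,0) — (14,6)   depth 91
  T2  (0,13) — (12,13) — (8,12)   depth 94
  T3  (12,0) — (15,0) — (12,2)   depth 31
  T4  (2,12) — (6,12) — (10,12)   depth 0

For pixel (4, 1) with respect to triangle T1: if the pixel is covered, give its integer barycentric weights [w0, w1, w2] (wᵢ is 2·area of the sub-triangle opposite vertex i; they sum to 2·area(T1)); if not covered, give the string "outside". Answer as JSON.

T0:
  2·area = 40
  edge (8, 8)→(6, 2): d=(-2,-6) top-left  bias=+0
  edge (6, 2)→(14, 6): d=(8,4) right/bottom  bias=-1
  edge (14, 6)→(8, 8): d=(-6,2) right/bottom  bias=-1
    (3,1)@(7, 3): e=[4,4,32] → █
    (4,1)@(9, 3): e=[16,-4,28] → ·
    (3,2)@(7, 5): e=[0,20,20] → █  [on edge]
    (4,2)@(9, 5): e=[12,12,16] → █
    (5,2)@(11, 5): e=[24,4,12] → █
    (6,2)@(13, 5): e=[36,-4,8] → ·
    (8,2)@(17, 5): e=[60,-20,0] → ·  [on edge]
    (3,3)@(7, 7): e=[-4,36,8] → ·
    (4,3)@(9, 7): e=[8,28,4] → █
    (5,3)@(11, 7): e=[20,20,0] → ·  [on edge]
    (2,4)@(5, 9): e=[-20,60,0] → ·  [on edge]
    (4,4)@(9, 9): e=[4,44,-8] → ·
    (4,5)@(9, 11): e=[0,60,-20] → ·  [on edge]
  covered (5 px):
    · · · · · · · · · ·
    · · · █ · · · · · ·
    · · · █ █ █ · · · ·
    · · · · █ · · · · ·
    · · · · · · · · · ·
    · · · · · · · · · ·
    · · · · · · · · · ·
T1:
  2·area = 40
  edge (6, 2)→(12, 0): d=(6,-2) top-left  bias=+0
  edge (12, 0)→(14, 6): d=(2,6) right/bottom  bias=-1
  edge (14, 6)→(6, 2): d=(-8,-4) top-left  bias=+0
    (4,0)@(9, 1): e=[0,20,20] → █  [on edge]
    (5,0)@(11, 1): e=[4,8,28] → █
    (6,0)@(13, 1): e=[8,-4,36] → ·
    (1,1)@(3, 3): e=[0,60,-20] → ·  [on edge]
    (4,1)@(9, 3): e=[12,24,4] → █
    (6,1)@(13, 3): e=[20,0,20] → ·  [on edge]
    (4,2)@(9, 5): e=[24,28,-12] → ·
    (5,2)@(11, 5): e=[28,16,-4] → ·
    (6,2)@(13, 5): e=[32,4,4] → █
    (7,2)@(15, 5): e=[36,-8,12] → ·
    (6,3)@(13, 7): e=[44,8,-12] → ·
    (7,4)@(15, 9): e=[60,0,-20] → ·  [on edge]
  covered (5 px):
    · · · · █ █ · · · ·
    · · · · █ █ · · · ·
    · · · · · · █ · · ·
    · · · · · · · · · ·
    · · · · · · · · · ·
    · · · · · · · · · ·
    · · · · · · · · · ·
T2:
  2·area = 12  (B↔C swapped to make it positive)
  edge (0, 13)→(8, 12): d=(8,-1) top-left  bias=+0
  edge (8, 12)→(12, 13): d=(4,1) right/bottom  bias=-1
  edge (12, 13)→(0, 13): d=(-12,0) right/bottom  bias=-1
    (0,6)@(1, 13): e=[1,11,0] → ·  [on edge]
    (1,6)@(3, 13): e=[3,9,0] → ·  [on edge]
    (2,6)@(5, 13): e=[5,7,0] → ·  [on edge]
    (3,6)@(7, 13): e=[7,5,0] → ·  [on edge]
    (4,6)@(9, 13): e=[9,3,0] → ·  [on edge]
    (5,6)@(11, 13): e=[11,1,0] → ·  [on edge]
    (6,6)@(13, 13): e=[13,-1,0] → ·  [on edge]
    (7,6)@(15, 13): e=[15,-3,0] → ·  [on edge]
    (8,6)@(17, 13): e=[17,-5,0] → ·  [on edge]
    (9,6)@(19, 13): e=[19,-7,0] → ·  [on edge]
  covered (0 px):
    · · · · · · · · · ·
    · · · · · · · · · ·
    · · · · · · · · · ·
    · · · · · · · · · ·
    · · · · · · · · · ·
    · · · · · · · · · ·
    · · · · · · · · · ·
T3:
  2·area = 6
  edge (12, 0)→(15, 0): d=(3,0) top-left  bias=+0
  edge (15, 0)→(12, 2): d=(-3,2) right/bottom  bias=-1
  edge (12, 2)→(12, 0): d=(0,-2) top-left  bias=+0
    (6,0)@(13, 1): e=[3,1,2] → █
    (7,0)@(15, 1): e=[3,-3,6] → ·
    (6,1)@(13, 3): e=[9,-5,2] → ·
  covered (1 px):
    · · · · · · █ · · ·
    · · · · · · · · · ·
    · · · · · · · · · ·
    · · · · · · · · · ·
    · · · · · · · · · ·
    · · · · · · · · · ·
    · · · · · · · · · ·
T4:
  degenerate (2·area = 0) — covers nothing

Final: [24,4,12]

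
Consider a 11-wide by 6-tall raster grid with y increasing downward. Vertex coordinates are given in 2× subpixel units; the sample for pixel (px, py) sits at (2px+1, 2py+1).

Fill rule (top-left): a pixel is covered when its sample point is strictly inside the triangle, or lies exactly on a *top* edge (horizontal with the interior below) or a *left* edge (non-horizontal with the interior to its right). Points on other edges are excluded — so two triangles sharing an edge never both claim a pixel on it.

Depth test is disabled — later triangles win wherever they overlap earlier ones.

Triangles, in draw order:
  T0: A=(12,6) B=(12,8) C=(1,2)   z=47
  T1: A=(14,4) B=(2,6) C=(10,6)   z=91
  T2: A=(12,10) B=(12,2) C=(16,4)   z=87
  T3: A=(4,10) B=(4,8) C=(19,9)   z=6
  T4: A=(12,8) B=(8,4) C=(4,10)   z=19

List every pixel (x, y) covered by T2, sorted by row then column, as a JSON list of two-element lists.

T0:
  2·area = 22
  edge (12, 6)→(12, 8): d=(0,2) right/bottom  bias=-1
  edge (12, 8)→(1, 2): d=(-11,-6) top-left  bias=+0
  edge (1, 2)→(12, 6): d=(11,4) right/bottom  bias=-1
    (1,1)@(3, 3): e=[18,1,3] → █
    (2,1)@(5, 3): e=[14,13,-5] → ·
    (1,2)@(3, 5): e=[18,-21,25] → ·
    (3,2)@(7, 5): e=[10,3,9] → █
    (4,2)@(9, 5): e=[6,15,1] → █
    (5,2)@(11, 5): e=[2,27,-7] → ·
    (3,3)@(7, 7): e=[10,-19,31] → ·
    (4,3)@(9, 7): e=[6,-7,23] → ·
    (5,3)@(11, 7): e=[2,5,15] → █
    (6,3)@(13, 7): e=[-2,17,7] → ·
    (5,4)@(11, 9): e=[2,-17,37] → ·
  covered (4 px):
    · · · · · · · · · · ·
    · █ · · · · · · · · ·
    · · · █ █ · · · · · ·
    · · · · · █ · · · · ·
    · · · · · · · · · · ·
    · · · · · · · · · · ·
T1:
  2·area = 16  (B↔C swapped to make it positive)
  edge (14, 4)→(10, 6): d=(-4,2) right/bottom  bias=-1
  edge (10, 6)→(2, 6): d=(-8,0) right/bottom  bias=-1
  edge (2, 6)→(14, 4): d=(12,-2) top-left  bias=+0
    (4,2)@(9, 5): e=[6,8,2] → █
    (5,2)@(11, 5): e=[2,8,6] → █
    (6,2)@(13, 5): e=[-2,8,10] → ·
    (4,3)@(9, 7): e=[-2,-8,26] → ·
    (5,3)@(11, 7): e=[-6,-8,30] → ·
  covered (2 px):
    · · · · · · · · · · ·
    · · · · · · · · · · ·
    · · · · █ █ · · · · ·
    · · · · · · · · · · ·
    · · · · · · · · · · ·
    · · · · · · · · · · ·
T2:
  2·area = 32
  edge (12, 10)→(12, 2): d=(0,-8) top-left  bias=+0
  edge (12, 2)→(16, 4): d=(4,2) right/bottom  bias=-1
  edge (16, 4)→(12, 10): d=(-4,6) right/bottom  bias=-1
    (6,1)@(13, 3): e=[8,2,22] → █
    (7,1)@(15, 3): e=[24,-2,10] → ·
    (6,2)@(13, 5): e=[8,10,14] → █
    (7,2)@(15, 5): e=[24,6,2] → █
    (8,2)@(17, 5): e=[40,2,-10] → ·
    (6,3)@(13, 7): e=[8,18,6] → █
    (7,3)@(15, 7): e=[24,14,-6] → ·
    (6,4)@(13, 9): e=[8,26,-2] → ·
  covered (4 px):
    · · · · · · · · · · ·
    · · · · · · █ · · · ·
    · · · · · · █ █ · · ·
    · · · · · · █ · · · ·
    · · · · · · · · · · ·
    · · · · · · · · · · ·
T3:
  2·area = 30
  edge (4, 10)→(4, 8): d=(0,-2) top-left  bias=+0
  edge (4, 8)→(19, 9): d=(15,1) right/bottom  bias=-1
  edge (19, 9)→(4, 10): d=(-15,1) right/bottom  bias=-1
    (2,4)@(5, 9): e=[2,14,14] → █
    (3,4)@(7, 9): e=[6,12,12] → █
    (4,4)@(9, 9): e=[10,10,10] → █
    (5,4)@(11, 9): e=[14,8,8] → █
    (6,4)@(13, 9): e=[18,6,6] → █
    (7,4)@(15, 9): e=[22,4,4] → █
    (8,4)@(17, 9): e=[26,2,2] → █
    (9,4)@(19, 9): e=[30,0,0] → ·  [on edge]
    (2,5)@(5, 11): e=[2,44,-16] → ·
    (3,5)@(7, 11): e=[6,42,-18] → ·
    (4,5)@(9, 11): e=[10,40,-20] → ·
    (5,5)@(11, 11): e=[14,38,-22] → ·
  covered (7 px):
    · · · · · · · · · · ·
    · · · · · · · · · · ·
    · · · · · · · · · · ·
    · · · · · · · · · · ·
    · · █ █ █ █ █ █ █ · ·
    · · · · · · · · · · ·
T4:
  2·area = 40  (B↔C swapped to make it positive)
  edge (12, 8)→(4, 10): d=(-8,2) right/bottom  bias=-1
  edge (4, 10)→(8, 4): d=(4,-6) top-left  bias=+0
  edge (8, 4)→(12, 8): d=(4,4) right/bottom  bias=-1
    (2,0)@(5, 1): e=[70,-30,0] → ·  [on edge]
    (3,1)@(7, 3): e=[50,-10,0] → ·  [on edge]
    (4,2)@(9, 5): e=[30,10,0] → ·  [on edge]
    (3,3)@(7, 7): e=[18,6,16] → █
    (4,3)@(9, 7): e=[14,18,8] → █
    (5,3)@(11, 7): e=[10,30,0] → ·  [on edge]
    (2,4)@(5, 9): e=[6,2,32] → █
    (4,4)@(9, 9): e=[-2,26,16] → ·
    (6,4)@(13, 9): e=[-10,50,0] → ·  [on edge]
    (2,5)@(5, 11): e=[-10,10,40] → ·
    (3,5)@(7, 11): e=[-14,22,32] → ·
    (7,5)@(15, 11): e=[-30,70,0] → ·  [on edge]
  covered (4 px):
    · · · · · · · · · · ·
    · · · · · · · · · · ·
    · · · · · · · · · · ·
    · · · █ █ · · · · · ·
    · · █ █ · · · · · · ·
    · · · · · · · · · · ·

Result: [[6,1],[6,2],[7,2],[6,3]]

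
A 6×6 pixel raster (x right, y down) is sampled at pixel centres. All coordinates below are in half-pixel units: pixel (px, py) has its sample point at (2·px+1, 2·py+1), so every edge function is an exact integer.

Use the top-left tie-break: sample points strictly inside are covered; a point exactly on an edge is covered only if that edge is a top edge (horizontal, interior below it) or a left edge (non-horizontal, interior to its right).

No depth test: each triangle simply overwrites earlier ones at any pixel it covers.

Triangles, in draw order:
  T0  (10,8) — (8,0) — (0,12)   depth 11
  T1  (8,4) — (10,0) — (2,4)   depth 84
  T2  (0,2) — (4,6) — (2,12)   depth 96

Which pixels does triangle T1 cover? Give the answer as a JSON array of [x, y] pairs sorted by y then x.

T0:
  2·area = 88  (B↔C swapped to make it positive)
  edge (10, 8)→(0, 12): d=(-10,4) right/bottom  bias=-1
  edge (0, 12)→(8, 0): d=(8,-12) top-left  bias=+0
  edge (8, 0)→(10, 8): d=(2,8) right/bottom  bias=-1
    (3,1)@(7, 3): e=[62,12,14] → █
    (4,1)@(9, 3): e=[54,36,-2] → ·
    (2,2)@(5, 5): e=[50,4,34] → █
    (4,2)@(9, 5): e=[34,52,2] → █
    (5,2)@(11, 5): e=[26,76,-14] → ·
    (2,3)@(5, 7): e=[30,20,38] → █
    (5,3)@(11, 7): e=[6,92,-10] → ·
    (1,4)@(3, 9): e=[18,12,58] → █
    (4,4)@(9, 9): e=[-6,84,10] → ·
    (0,5)@(1, 11): e=[6,4,78] → █
    (1,5)@(3, 11): e=[-2,28,62] → ·
    (2,5)@(5, 11): e=[-10,52,46] → ·
  covered (11 px):
    · · · · · ·
    · · · █ · ·
    · · █ █ █ ·
    · · █ █ █ ·
    · █ █ █ · ·
    █ · · · · ·
T1:
  2·area = 24  (B↔C swapped to make it positive)
  edge (8, 4)→(2, 4): d=(-6,0) right/bottom  bias=-1
  edge (2, 4)→(10, 0): d=(8,-4) top-left  bias=+0
  edge (10, 0)→(8, 4): d=(-2,4) right/bottom  bias=-1
    (4,0)@(9, 1): e=[18,4,2] → █
    (5,0)@(11, 1): e=[18,12,-6] → ·
    (2,1)@(5, 3): e=[6,4,14] → █
    (3,1)@(7, 3): e=[6,12,6] → █
    (4,1)@(9, 3): e=[6,20,-2] → ·
    (2,2)@(5, 5): e=[-6,20,10] → ·
    (3,2)@(7, 5): e=[-6,28,2] → ·
  covered (3 px):
    · · · · █ ·
    · · █ █ · ·
    · · · · · ·
    · · · · · ·
    · · · · · ·
    · · · · · ·
T2:
  2·area = 32
  edge (0, 2)→(4, 6): d=(4,4) right/bottom  bias=-1
  edge (4, 6)→(2, 12): d=(-2,6) right/bottom  bias=-1
  edge (2, 12)→(0, 2): d=(-2,-10) top-left  bias=+0
    (0,1)@(1, 3): e=[0,24,8] → ·  [on edge]
    (2,1)@(5, 3): e=[-16,0,48] → ·  [on edge]
    (0,2)@(1, 5): e=[8,20,4] → █
    (1,2)@(3, 5): e=[0,8,24] → ·  [on edge]
    (0,3)@(1, 7): e=[16,16,0] → █  [on edge]
    (1,3)@(3, 7): e=[8,4,20] → █
    (2,3)@(5, 7): e=[0,-8,40] → ·  [on edge]
    (0,4)@(1, 9): e=[24,12,-4] → ·
    (1,4)@(3, 9): e=[16,0,16] → ·  [on edge]
    (3,4)@(7, 9): e=[0,-24,56] → ·  [on edge]
    (4,5)@(9, 11): e=[0,-40,72] → ·  [on edge]
  covered (3 px):
    · · · · · ·
    · · · · · ·
    █ · · · · ·
    █ █ · · · ·
    · · · · · ·
    · · · · · ·

Result: [[4,0],[2,1],[3,1]]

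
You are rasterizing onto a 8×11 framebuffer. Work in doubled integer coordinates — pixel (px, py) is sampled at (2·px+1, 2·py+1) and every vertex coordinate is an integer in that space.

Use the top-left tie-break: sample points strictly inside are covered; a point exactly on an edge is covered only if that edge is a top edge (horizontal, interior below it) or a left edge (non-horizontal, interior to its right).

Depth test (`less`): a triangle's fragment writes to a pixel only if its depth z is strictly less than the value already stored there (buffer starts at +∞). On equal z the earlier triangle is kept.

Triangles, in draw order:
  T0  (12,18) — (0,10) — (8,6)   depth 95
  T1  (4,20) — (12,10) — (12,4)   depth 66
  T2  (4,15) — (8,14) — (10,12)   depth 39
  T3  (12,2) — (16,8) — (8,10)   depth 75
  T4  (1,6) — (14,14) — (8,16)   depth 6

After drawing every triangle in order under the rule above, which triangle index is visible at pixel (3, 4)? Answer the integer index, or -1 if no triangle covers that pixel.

T0:
  2·area = 112
  edge (12, 18)→(0, 10): d=(-12,-8) top-left  bias=+0
  edge (0, 10)→(8, 6): d=(8,-4) top-left  bias=+0
  edge (8, 6)→(12, 18): d=(4,12) right/bottom  bias=-1
    (3,1)@(7, 3): e=[140,-28,0] → ·  [on edge]
    (3,3)@(7, 7): e=[92,4,16] → #
    (4,3)@(9, 7): e=[108,12,-8] → ·
    (1,4)@(3, 9): e=[36,4,72] → #
    (2,4)@(5, 9): e=[52,12,48] → #
    (4,4)@(9, 9): e=[84,28,0] → ·  [on edge]
    (1,5)@(3, 11): e=[12,20,80] → #
    (4,5)@(9, 11): e=[60,44,8] → #
    (5,5)@(11, 11): e=[76,52,-16] → ·
    (1,6)@(3, 13): e=[-12,36,88] → ·
    (2,6)@(5, 13): e=[4,44,64] → #
    (5,6)@(11, 13): e=[52,68,-8] → ·
    (5,7)@(11, 15): e=[28,84,0] → ·  [on edge]
    (6,10)@(13, 21): e=[-28,140,0] → ·  [on edge]
  covered (13 px):
    · · · · · · · ·
    · · · · · · · ·
    · · · · · · · ·
    · · · # · · · ·
    · # # # · · · ·
    · # # # # · · ·
    · · # # # · · ·
    · · · · # · · ·
    · · · · · # · ·
    · · · · · · · ·
    · · · · · · · ·
T1:
  2·area = 48  (B↔C swapped to make it positive)
  edge (4, 20)→(12, 4): d=(8,-16) top-left  bias=+0
  edge (12, 4)→(12, 10): d=(0,6) right/bottom  bias=-1
  edge (12, 10)→(4, 20): d=(-8,10) right/bottom  bias=-1
    (5,3)@(11, 7): e=[8,6,34] → #
    (6,3)@(13, 7): e=[40,-6,14] → ·
    (5,4)@(11, 9): e=[24,6,18] → #
    (6,4)@(13, 9): e=[56,-6,-2] → ·
    (4,5)@(9, 11): e=[8,18,22] → #
    (6,5)@(13, 11): e=[72,-6,-18] → ·
    (4,6)@(9, 13): e=[24,18,6] → #
    (5,6)@(11, 13): e=[56,6,-14] → ·
    (3,7)@(7, 15): e=[8,30,10] → #
    (4,7)@(9, 15): e=[40,18,-10] → ·
    (3,8)@(7, 17): e=[24,30,-6] → ·
  covered (6 px):
    · · · · · · · ·
    · · · · · · · ·
    · · · · · · · ·
    · · · · · # · ·
    · · · · · # · ·
    · · · · # # · ·
    · · · · # · · ·
    · · · # · · · ·
    · · · · · · · ·
    · · · · · · · ·
    · · · · · · · ·
T2:
  2·area = 6  (B↔C swapped to make it positive)
  edge (4, 15)→(10, 12): d=(6,-3) top-left  bias=+0
  edge (10, 12)→(8, 14): d=(-2,2) right/bottom  bias=-1
  edge (8, 14)→(4, 15): d=(-4,1) right/bottom  bias=-1
    (7,3)@(15, 7): e=[-15,0,21] → ·  [on edge]
    (6,4)@(13, 9): e=[-9,0,15] → ·  [on edge]
    (5,5)@(11, 11): e=[-3,0,9] → ·  [on edge]
    (4,6)@(9, 13): e=[3,0,3] → ·  [on edge]
    (3,7)@(7, 15): e=[9,0,-3] → ·  [on edge]
    (2,8)@(5, 17): e=[15,0,-9] → ·  [on edge]
    (1,9)@(3, 19): e=[21,0,-15] → ·  [on edge]
    (0,10)@(1, 21): e=[27,0,-21] → ·  [on edge]
  covered (0 px):
    · · · · · · · ·
    · · · · · · · ·
    · · · · · · · ·
    · · · · · · · ·
    · · · · · · · ·
    · · · · · · · ·
    · · · · · · · ·
    · · · · · · · ·
    · · · · · · · ·
    · · · · · · · ·
    · · · · · · · ·
T3:
  2·area = 56
  edge (12, 2)→(16, 8): d=(4,6) right/bottom  bias=-1
  edge (16, 8)→(8, 10): d=(-8,2) right/bottom  bias=-1
  edge (8, 10)→(12, 2): d=(4,-8) top-left  bias=+0
    (5,2)@(11, 5): e=[18,34,4] → #
    (6,2)@(13, 5): e=[6,30,20] → #
    (7,2)@(15, 5): e=[-6,26,36] → ·
    (5,3)@(11, 7): e=[26,18,12] → #
    (7,3)@(15, 7): e=[2,10,44] → #
    (4,4)@(9, 9): e=[46,6,4] → #
    (6,4)@(13, 9): e=[22,-2,36] → ·
    (7,4)@(15, 9): e=[10,-6,52] → ·
    (4,5)@(9, 11): e=[54,-10,12] → ·
    (5,5)@(11, 11): e=[42,-14,28] → ·
  covered (7 px):
    · · · · · · · ·
    · · · · · · · ·
    · · · · · # # ·
    · · · · · # # #
    · · · · # # · ·
    · · · · · · · ·
    · · · · · · · ·
    · · · · · · · ·
    · · · · · · · ·
    · · · · · · · ·
    · · · · · · · ·
T4:
  2·area = 74
  edge (1, 6)→(14, 14): d=(13,8) right/bottom  bias=-1
  edge (14, 14)→(8, 16): d=(-6,2) right/bottom  bias=-1
  edge (8, 16)→(1, 6): d=(-7,-10) top-left  bias=+0
    (2,4)@(5, 9): e=[7,48,19] → #
    (3,4)@(7, 9): e=[-9,44,39] → ·
    (2,5)@(5, 11): e=[33,36,5] → #
    (3,5)@(7, 11): e=[17,32,25] → #
    (4,5)@(9, 11): e=[1,28,45] → #
    (5,5)@(11, 11): e=[-15,24,65] → ·
    (2,6)@(5, 13): e=[59,24,-9] → ·
    (3,6)@(7, 13): e=[43,20,11] → #
    (5,6)@(11, 13): e=[11,12,51] → #
    (6,6)@(13, 13): e=[-5,8,71] → ·
    (3,7)@(7, 15): e=[69,8,-3] → ·
    (4,7)@(9, 15): e=[53,4,17] → #
    (5,7)@(11, 15): e=[37,0,37] → ·  [on edge]
    (2,8)@(5, 17): e=[111,0,-37] → ·  [on edge]
  covered (8 px):
    · · · · · · · ·
    · · · · · · · ·
    · · · · · · · ·
    · · · · · · · ·
    · · # · · · · ·
    · · # # # · · ·
    · · · # # # · ·
    · · · · # · · ·
    · · · · · · · ·
    · · · · · · · ·
    · · · · · · · ·

Z-buffer (winner per pixel, '.' = empty):
  . . . . . . . .
  . . . . . . . .
  . . . . . 3 3 .
  . . . 0 . 1 3 3
  . 0 4 0 3 1 . .
  . 0 4 4 4 1 . .
  . . 0 4 4 4 . .
  . . . 1 4 . . .
  . . . . . 0 . .
  . . . . . . . .
  . . . . . . . .

Final: 0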